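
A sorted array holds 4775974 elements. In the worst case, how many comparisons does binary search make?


Halving sequence: 4775974 -> 2387987 -> 1193993 -> 596996 -> 298498 -> 149249 -> 74624 -> 37312 -> 18656 -> 9328 -> 4664 -> 2332 -> 1166 -> 583 -> 291 -> 145 -> 72 -> 36 -> 18 -> 9 -> 4 -> 2 -> 1
Number of halvings = 22
Max comparisons = 22 + 1 = 23


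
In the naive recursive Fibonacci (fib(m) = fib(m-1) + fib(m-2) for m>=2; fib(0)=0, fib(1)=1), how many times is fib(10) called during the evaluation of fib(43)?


Let N(m) = number of times fib(m) is called while evaluating fib(43).
N(43) = 1 (the initial call).
N(42) = 1 (only fib(43) calls it).
For 1 <= m <= 41: fib(m) is called by fib(m+1) and fib(m+2), so
  N(m) = N(m+1) + N(m+2).
fib(0) is called only by fib(2), so N(0) = N(2).
Walk down from m=43:
  N(43)=1, N(42)=1, N(41)=2, N(40)=3, N(39)=5, N(38)=8, N(37)=13, N(36)=21, N(35)=34, N(34)=55, N(33)=89, N(32)=144, N(31)=233, N(30)=377, N(29)=610, N(28)=987, N(27)=1597, N(26)=2584, N(25)=4181, N(24)=6765, N(23)=10946, N(22)=17711, N(21)=28657, N(20)=46368, N(19)=75025, N(18)=121393, N(17)=196418, N(16)=317811, N(15)=514229, N(14)=832040, N(13)=1346269, N(12)=2178309, N(11)=3524578, N(10)=5702887
N(10) = 5702887


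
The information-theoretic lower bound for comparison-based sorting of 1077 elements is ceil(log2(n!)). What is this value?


A binary decision tree of height h has at most 2^h leaves and needs at least n! of them, so h >= ceil(log2(n!)).
1077! is far too large to multiply out, so use Stirling's series:
  ln(n!) ~ n ln n - n + (1/2) ln(2 pi n) + 1/(12n)  (error below 1/(360 n^3), negligible here)
  ln(1077) = 6.9819347
  n ln n = 1077 * 6.9819347 = 7519.5437
  (1/2) ln(2 pi * 1077) = (1/2) ln(6766.9906) = 4.4099
  1/(12*1077) = 0.0001
  ln(1077!) ~ 7519.5437 - 1077 + 4.4099 + 0.0001 = 6446.9537
Convert to base 2: log2(1077!) = 6446.9537 / ln 2 = 6446.9537 / 0.69314718 = 9300.9881
ceil(9300.9881) = 9301


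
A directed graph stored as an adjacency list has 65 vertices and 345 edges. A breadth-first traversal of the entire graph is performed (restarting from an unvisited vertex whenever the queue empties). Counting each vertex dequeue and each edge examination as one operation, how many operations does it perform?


A full BFS traversal dequeues each vertex once and examines each edge once.
Vertex visits: 65
Edge visits: 345
V + E = 65 + 345 = 410


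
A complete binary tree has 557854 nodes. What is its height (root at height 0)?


In a complete binary tree, level k holds nodes 2^k .. 2^(k+1)-1 (1-indexed).
Height = floor(log2(n)) = floor(log2(557854)) = 19
Check: 2^19 = 524288 <= 557854 < 1048576 = 2^20


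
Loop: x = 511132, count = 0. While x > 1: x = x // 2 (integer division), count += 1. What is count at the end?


The variable x halves each step:
x = 511132 -> 255566 -> 127783 -> 63891 -> 31945 -> 15972 -> 7986 -> 3993 -> 1996 -> 998 -> 499 -> 249 -> 124 -> 62 -> 31 -> 15 -> 7 -> 3 -> 1
Number of halvings = floor(log2(511132)) = 18


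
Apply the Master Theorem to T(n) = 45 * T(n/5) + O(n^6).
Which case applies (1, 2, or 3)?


The Master Theorem: T(n) = a*T(n/b) + O(n^c)
  a = 45, b = 5, c = 6
log_b(a) = log_5(45) ~ 2.365
Compare b^c with a: 5^6 = 15625 > 45, so c > log_b(a).
Since c > log_b(a), Case 3 applies.
T(n) = O(n^6)
Master Theorem case = 3


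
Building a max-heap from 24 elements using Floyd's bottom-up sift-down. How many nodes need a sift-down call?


In a heap of 24 elements (0-indexed array):
  Last element index: 23
  Parent of last element: floor((23 - 1) / 2) = 11
  Internal nodes: indices 0 to 11
  Count = floor(24/2) = 12


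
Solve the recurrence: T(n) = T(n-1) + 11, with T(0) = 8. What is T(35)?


Unrolling the recurrence:
T(35) = T(34) + 11
       = T(33) + 11 + 11
       = T(32) + 11*3
       ...
       = T(0) + 11*35
       = 8 + 385 = 393


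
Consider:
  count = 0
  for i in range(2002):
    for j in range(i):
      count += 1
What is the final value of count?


For each i, the inner loop runs i times:
  i=0: inner runs 0 times
  i=1: inner runs 1 time
  i=2: inner runs 2 times
  i=3: inner runs 3 times
  i=4: inner runs 4 times
  i=5: inner runs 5 times
  i=6: inner runs 6 times
  i=7: inner runs 7 times
  ...
Total = 0 + 1 + 2 + ... + 2001 = 2002*(2002-1)/2 = 2003001


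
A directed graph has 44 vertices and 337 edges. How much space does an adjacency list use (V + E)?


Adjacency list: one list head per vertex + one entry per edge
Vertex heads: 44
Edge entries: 337
Total = 44 + 337 = 381


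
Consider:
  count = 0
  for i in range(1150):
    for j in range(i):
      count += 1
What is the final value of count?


For each i, the inner loop runs i times:
  i=0: inner runs 0 times
  i=1: inner runs 1 time
  i=2: inner runs 2 times
  i=3: inner runs 3 times
  i=4: inner runs 4 times
  i=5: inner runs 5 times
  i=6: inner runs 6 times
  i=7: inner runs 7 times
  ...
Total = 0 + 1 + 2 + ... + 1149 = 1150*(1150-1)/2 = 660675


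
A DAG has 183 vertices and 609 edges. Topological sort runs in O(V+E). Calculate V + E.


V = 183 (vertex processing)
E = 609 (edge processing)
V + E = 183 + 609 = 792


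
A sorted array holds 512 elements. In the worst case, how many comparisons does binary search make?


Halving sequence: 512 -> 256 -> 128 -> 64 -> 32 -> 16 -> 8 -> 4 -> 2 -> 1
Number of halvings = 9
Max comparisons = 9 + 1 = 10


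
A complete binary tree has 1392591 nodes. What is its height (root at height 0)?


In a complete binary tree, level k holds nodes 2^k .. 2^(k+1)-1 (1-indexed).
Height = floor(log2(n)) = floor(log2(1392591)) = 20
Check: 2^20 = 1048576 <= 1392591 < 2097152 = 2^21


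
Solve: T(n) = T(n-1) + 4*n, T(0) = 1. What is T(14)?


Expanding the recurrence:
T(14) = T(13) + 4*14
       = T(12) + 4*13 + 4*14
       ...
       = T(0) + 4*(1 + 2 + ... + 14)
       = 1 + 4 * 14*15/2
       = 1 + 4 * 105
       = 1 + 420 = 421


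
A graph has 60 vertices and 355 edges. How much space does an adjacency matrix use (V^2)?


Adjacency matrix: V x V grid of entries
Space = V^2 = 60^2 = 60 * 60 = 3600


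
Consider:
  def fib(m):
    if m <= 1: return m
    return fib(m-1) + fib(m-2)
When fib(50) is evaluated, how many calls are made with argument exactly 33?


Let N(m) = number of times fib(m) is called while evaluating fib(50).
N(50) = 1 (the initial call).
N(49) = 1 (only fib(50) calls it).
For 1 <= m <= 48: fib(m) is called by fib(m+1) and fib(m+2), so
  N(m) = N(m+1) + N(m+2).
fib(0) is called only by fib(2), so N(0) = N(2).
Walk down from m=50:
  N(50)=1, N(49)=1, N(48)=2, N(47)=3, N(46)=5, N(45)=8, N(44)=13, N(43)=21, N(42)=34, N(41)=55, N(40)=89, N(39)=144, N(38)=233, N(37)=377, N(36)=610, N(35)=987, N(34)=1597, N(33)=2584
N(33) = 2584


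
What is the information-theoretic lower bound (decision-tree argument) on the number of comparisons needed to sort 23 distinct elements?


A binary decision tree of height h has at most 2^h leaves and needs at least n! of them, so h >= ceil(log2(n!)).
Compute 23! as a running product:
  x2 = 2, x3 = 6, x4 = 24, x5 = 120
  x6 = 720, x7 = 5040, x8 = 40320, x9 = 362880
  x10 = 3628800, x11 = 39916800, x12 = 479001600, x13 = 6227020800
  x14 = 87178291200, x15 = 1307674368000, x16 = 20922789888000, x17 = 355687428096000
  x18 = 6402373705728000, x19 = 121645100408832000, x20 = 2432902008176640000, x21 = 51090942171709440000
  x22 = 1124000727777607680000, x23 = 25852016738884976640000
23! = 25852016738884976640000
Bracket between powers of 2:
  2^74 = 18889465931478580854784 < 25852016738884976640000 <= 37778931862957161709568 = 2^75
So ceil(log2(23!)) = 75


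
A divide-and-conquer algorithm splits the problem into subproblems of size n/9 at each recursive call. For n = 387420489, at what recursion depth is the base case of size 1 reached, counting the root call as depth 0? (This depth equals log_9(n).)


At each depth, the problem size is divided by 9:
  Depth 0: problem size = 387420489
  Depth 1: problem size = 43046721
  Depth 2: problem size = 4782969
  Depth 3: problem size = 531441
  Depth 4: problem size = 59049
  Depth 5: problem size = 6561
  Depth 6: problem size = 729
  Depth 7: problem size = 81
  Depth 8: problem size = 9
  Depth 9: problem size = 1 (base case)
The base case is reached at depth log_9(387420489) = 9 (the tree has 10 levels counting depth 0, but the depth asked for is 9).
Recursion depth = 9


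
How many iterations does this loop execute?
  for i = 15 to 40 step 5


The loop variable i takes values starting at 15 and increments by 5 each iteration.
Sequence: i = 15, 20, 25, 30, 35, 40
The upper bound 40 is inclusive, so the count is floor((last - first) / step) + 1:
floor((40 - 15) / 5) + 1 = floor(25/5) + 1 = 5 + 1 = 6


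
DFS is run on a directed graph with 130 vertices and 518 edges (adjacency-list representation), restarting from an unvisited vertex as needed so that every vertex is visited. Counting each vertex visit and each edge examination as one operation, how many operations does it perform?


A full DFS traversal processes each vertex exactly once (push/pop on stack).
Each directed edge is examined once.
V = 130, E = 518
V + E = 648


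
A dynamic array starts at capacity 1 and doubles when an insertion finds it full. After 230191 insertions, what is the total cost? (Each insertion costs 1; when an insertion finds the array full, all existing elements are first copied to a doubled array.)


Insertion cost: 230191 (one per element)
Resizes occur just before inserting elements 2, 3, 5, 9, ...
Elements copied at each resize: 1 + 2 + 4 + 8 + 16 + 32 + 64 + 128 + 256 + 512 + 1024 + 2048 + 4096 + 8192 + 16384 + 32768 + 65536 + 131072
Sum of copies = 262143 (geometric series: 2^k - 1)
Total = 230191 + 262143 = 492334


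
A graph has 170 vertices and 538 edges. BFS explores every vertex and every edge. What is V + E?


A full BFS traversal dequeues each vertex once and examines each edge once.
Vertex visits: 170
Edge visits: 538
V + E = 170 + 538 = 708


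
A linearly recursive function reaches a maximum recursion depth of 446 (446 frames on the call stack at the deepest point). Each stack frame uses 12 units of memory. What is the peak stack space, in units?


Maximum recursion depth = 446 frames
Memory per frame = 12 units
Total stack space = depth * frame_size
= 446 * 12 = 5352


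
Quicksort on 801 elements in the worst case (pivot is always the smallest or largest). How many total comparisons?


In the worst case, each partition step picks the worst pivot:
  Partition 1: 800 comparisons (n-1 elements to compare)
  Partition 2: 799 comparisons
  Partition 3: 798 comparisons
  Partition 4: 797 comparisons
  Partition 5: 796 comparisons
  ...
  Last partition: 0 comparisons
Total = (n-1) + (n-2) + ... + 1 + 0 = n*(n-1)/2
= 801*800/2 = 320400


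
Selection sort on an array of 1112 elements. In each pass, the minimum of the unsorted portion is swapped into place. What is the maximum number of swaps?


Selection sort performs one swap per pass:
  Pass 1: find min in positions 0 to 1111, swap with position 0
  Pass 2: find min in positions 1 to 1111, swap with position 1
  Pass 3: find min in positions 2 to 1111, swap with position 2
  Pass 4: find min in positions 3 to 1111, swap with position 3
  Pass 5: find min in positions 4 to 1111, swap with position 4
  ... (1106 more passes)
Total passes (and swaps) = n - 1 = 1112 - 1 = 1111


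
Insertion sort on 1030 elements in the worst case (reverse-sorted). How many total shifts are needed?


In the worst case (reverse-sorted), each element shifts past all previous:
  Element 1: 1 shifts
  Element 2: 2 shifts
  Element 3: 3 shifts
  Element 4: 4 shifts
  Element 5: 5 shifts
  ...
  Element 1029: 1029 shifts
Total = 1 + 2 + ... + 1029
= 1030*(1030-1)/2 = 529935


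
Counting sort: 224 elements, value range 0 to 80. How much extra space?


n = 224 (output array)
k = 81 (count array for 81 distinct values)
Extra space = 224 + 81 = 305


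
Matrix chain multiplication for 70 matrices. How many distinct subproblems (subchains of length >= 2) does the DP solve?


Subproblems are indexed by (i, j) where i < j.
Number of such pairs = n*(n-1)/2
= 70 * 69 / 2
= 2415


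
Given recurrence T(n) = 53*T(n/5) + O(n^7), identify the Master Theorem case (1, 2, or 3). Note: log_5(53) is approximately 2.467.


Master Theorem parameters: a=53, b=5, c=7
log_b(a) = 2.467
Compare b^c with a: 5^7 = 78125 > 53, so c > log_b(a).
Comparing c=7 vs log_b(a)=2.467:
7 > 2.467 => Case 3
Result: T(n) = O(n^7)
Master Theorem case = 3


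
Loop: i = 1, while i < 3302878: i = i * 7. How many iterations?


i multiplies by 7 each step:
i = 1 -> 7 -> 49 -> 343 -> 2401 -> 16807 -> 117649 -> 823543 -> 5764801 (stop)
Iterations = ceil(log_7(3302878)) = 8


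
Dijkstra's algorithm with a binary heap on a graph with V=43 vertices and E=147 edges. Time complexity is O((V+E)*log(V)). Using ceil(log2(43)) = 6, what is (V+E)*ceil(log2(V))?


Dijkstra with a binary heap: each vertex is extracted once, each edge may relax once.
Each heap operation costs O(log V).
V + E = 43 + 147 = 190
ceil(log2(43)) = 6 (since 2^5 = 32 < 43 <= 64 = 2^6)
Total heap work = (V+E) * ceil(log2(V)) = 190 * 6 = 1140


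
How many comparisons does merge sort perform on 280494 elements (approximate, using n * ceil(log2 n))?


Recursion depth: ceil(log2(280494)) = 19
Each recursion level merges n = 280494 elements
Total = 280494 * 19 = 5329386


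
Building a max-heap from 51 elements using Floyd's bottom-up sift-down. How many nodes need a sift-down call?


In a heap of 51 elements (0-indexed array):
  Last element index: 50
  Parent of last element: floor((50 - 1) / 2) = 24
  Internal nodes: indices 0 to 24
  Count = floor(51/2) = 25


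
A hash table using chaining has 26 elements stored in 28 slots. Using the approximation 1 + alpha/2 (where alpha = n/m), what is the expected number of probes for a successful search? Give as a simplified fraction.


Load factor alpha = n/m = 26/28
Expected probes = 1 + alpha/2 = 1 + 26/(2*28)
= 1 + 26/56
= 56/56 + 26/56
= 82/56
Simplify: 41/28


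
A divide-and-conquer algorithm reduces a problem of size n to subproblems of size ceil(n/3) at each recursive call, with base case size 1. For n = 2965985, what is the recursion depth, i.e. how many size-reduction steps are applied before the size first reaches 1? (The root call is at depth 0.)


Each step divides the size by 3 (rounding up); after k steps the size is ceil(n/3^k), which equals 1 exactly when 3^k >= n.
So the depth is the smallest k with 3^k >= 2965985, i.e. ceil(log_3(2965985)).
3^13 = 1594323 < 2965985 <= 4782969 = 3^14
Recursion depth = 14


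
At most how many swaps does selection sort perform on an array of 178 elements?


Each of the 177 passes places one element in its final position.
Pass 1: swap minimum into position 0
Pass 2: swap minimum of remaining into position 1
...
Pass 177: last two elements, one swap
Maximum swaps = 178 - 1 = 177


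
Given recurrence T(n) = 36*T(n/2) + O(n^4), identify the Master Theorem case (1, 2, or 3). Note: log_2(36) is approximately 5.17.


Master Theorem parameters: a=36, b=2, c=4
log_b(a) = 5.17
Compare b^c with a: 2^4 = 16 < 36, so c < log_b(a).
Comparing c=4 vs log_b(a)=5.17:
4 < 5.17 => Case 1
Result: T(n) = O(n^(log_2 36)) ~ O(n^5.17)
Master Theorem case = 1


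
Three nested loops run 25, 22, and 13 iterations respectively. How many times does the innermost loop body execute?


Loop 1 (outermost): 25 iterations
Loop 2 (middle): 22 iterations per outer
Loop 3 (innermost): 13 iterations per middle
Total = 25 * 22 * 13 = 7150


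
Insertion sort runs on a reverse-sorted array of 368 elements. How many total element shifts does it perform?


Sum of shifts = 1 + 2 + 3 + ... + 367
= 368 * 367 / 2
= 135056 / 2
= 67528


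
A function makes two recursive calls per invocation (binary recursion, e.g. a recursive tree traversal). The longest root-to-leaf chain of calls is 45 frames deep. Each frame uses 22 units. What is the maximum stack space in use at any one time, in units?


Binary recursion: the two calls run one after the other, so only one root-to-leaf chain of frames is on the stack at a time.
Maximum depth (longest chain) = 45 frames
Each frame = 22 units
Max stack space = 45 * 22 = 990


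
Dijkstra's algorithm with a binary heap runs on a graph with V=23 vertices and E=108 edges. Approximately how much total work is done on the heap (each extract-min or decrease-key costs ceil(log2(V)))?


Dijkstra with a binary heap: each vertex is extracted once, each edge may relax once.
Each heap operation costs O(log V).
V + E = 23 + 108 = 131
ceil(log2(23)) = 5 (since 2^4 = 16 < 23 <= 32 = 2^5)
Total heap work = (V+E) * ceil(log2(V)) = 131 * 5 = 655


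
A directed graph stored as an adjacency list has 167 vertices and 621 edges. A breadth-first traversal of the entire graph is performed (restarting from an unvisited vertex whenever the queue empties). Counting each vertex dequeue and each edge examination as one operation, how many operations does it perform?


A full BFS traversal dequeues each vertex once and examines each edge once.
Vertex visits: 167
Edge visits: 621
V + E = 167 + 621 = 788


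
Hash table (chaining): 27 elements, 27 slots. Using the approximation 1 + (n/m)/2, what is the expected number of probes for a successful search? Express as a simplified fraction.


Computing expected probes:
alpha = 27/27
= 1 + alpha/2
= 1 + 27/(2*27)
= (2*27 + 27) / (2*27)
= 81/54 = 3/2


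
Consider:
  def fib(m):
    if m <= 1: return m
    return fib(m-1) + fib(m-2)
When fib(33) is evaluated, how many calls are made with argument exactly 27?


Let N(m) = number of times fib(m) is called while evaluating fib(33).
N(33) = 1 (the initial call).
N(32) = 1 (only fib(33) calls it).
For 1 <= m <= 31: fib(m) is called by fib(m+1) and fib(m+2), so
  N(m) = N(m+1) + N(m+2).
fib(0) is called only by fib(2), so N(0) = N(2).
Walk down from m=33:
  N(33)=1, N(32)=1, N(31)=2, N(30)=3, N(29)=5, N(28)=8, N(27)=13
N(27) = 13


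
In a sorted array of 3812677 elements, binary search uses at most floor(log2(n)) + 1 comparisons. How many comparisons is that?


Halving sequence: 3812677 -> 1906338 -> 953169 -> 476584 -> 238292 -> 119146 -> 59573 -> 29786 -> 14893 -> 7446 -> 3723 -> 1861 -> 930 -> 465 -> 232 -> 116 -> 58 -> 29 -> 14 -> 7 -> 3 -> 1
Number of halvings = 21
Max comparisons = 21 + 1 = 22


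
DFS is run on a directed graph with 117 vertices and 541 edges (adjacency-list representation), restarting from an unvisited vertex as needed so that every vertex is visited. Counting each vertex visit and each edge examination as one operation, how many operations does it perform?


A full DFS traversal processes each vertex exactly once (push/pop on stack).
Each directed edge is examined once.
V = 117, E = 541
V + E = 658


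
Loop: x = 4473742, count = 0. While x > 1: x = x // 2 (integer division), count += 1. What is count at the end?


The variable x halves each step:
x = 4473742 -> 2236871 -> 1118435 -> 559217 -> 279608 -> 139804 -> 69902 -> 34951 -> 17475 -> 8737 -> 4368 -> 2184 -> 1092 -> 546 -> 273 -> 136 -> 68 -> 34 -> 17 -> 8 -> 4 -> 2 -> 1
Number of halvings = floor(log2(4473742)) = 22


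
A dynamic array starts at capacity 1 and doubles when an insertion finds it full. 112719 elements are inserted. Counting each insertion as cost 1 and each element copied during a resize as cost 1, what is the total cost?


n = 112719
Insertion costs: 112719
Resizes copy 1, 2, 4, ... up to the largest power of 2 that is <= n-1 = 112718, i.e. 65536.
Copy costs = 1 + 2 + 4 + 8 + 16 + 32 + 64 + 128 + 256 + 512 + 1024 + 2048 + 4096 + 8192 + 16384 + 32768 + 65536 = 131071
Total = 112719 + 131071 = 243790


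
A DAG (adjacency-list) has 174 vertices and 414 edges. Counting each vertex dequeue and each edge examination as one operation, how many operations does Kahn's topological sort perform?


V = 174 (vertex processing)
E = 414 (edge processing)
V + E = 174 + 414 = 588


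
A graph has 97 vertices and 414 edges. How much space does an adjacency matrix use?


Adjacency matrix: V x V grid of entries
Space = V^2 = 97^2 = 97 * 97 = 9409


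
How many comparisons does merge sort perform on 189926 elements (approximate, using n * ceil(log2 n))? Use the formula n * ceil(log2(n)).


Recursion depth: ceil(log2(189926)) = 18
Each recursion level merges n = 189926 elements
Total = 189926 * 18 = 3418668


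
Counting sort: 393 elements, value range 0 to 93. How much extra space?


n = 393 (output array)
k = 94 (count array for 94 distinct values)
Extra space = 393 + 94 = 487


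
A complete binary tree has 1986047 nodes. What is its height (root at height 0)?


In a complete binary tree, level k holds nodes 2^k .. 2^(k+1)-1 (1-indexed).
Height = floor(log2(n)) = floor(log2(1986047)) = 20
Check: 2^20 = 1048576 <= 1986047 < 2097152 = 2^21


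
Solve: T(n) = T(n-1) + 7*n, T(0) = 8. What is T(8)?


Expanding the recurrence:
T(8) = T(7) + 7*8
       = T(6) + 7*7 + 7*8
       ...
       = T(0) + 7*(1 + 2 + ... + 8)
       = 8 + 7 * 8*9/2
       = 8 + 7 * 36
       = 8 + 252 = 260


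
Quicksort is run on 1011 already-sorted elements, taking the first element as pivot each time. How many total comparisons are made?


Sum of comparisons per partition:
1010 + 1009 + ... + 1 + 0
= 1011 * (1011 - 1) / 2
= 1011 * 1010 / 2
= 510555


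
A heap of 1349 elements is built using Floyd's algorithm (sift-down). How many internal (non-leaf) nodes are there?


Leaf nodes occupy roughly half the array.
Sift-down is called for each internal node, starting from the last one.
Internal nodes = floor(n/2) = floor(1349/2) = 674


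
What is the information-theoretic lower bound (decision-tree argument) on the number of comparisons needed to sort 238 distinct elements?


A binary decision tree of height h has at most 2^h leaves and needs at least n! of them, so h >= ceil(log2(n!)).
238! is far too large to multiply out, so use Stirling's series:
  ln(n!) ~ n ln n - n + (1/2) ln(2 pi n) + 1/(12n)  (error below 1/(360 n^3), negligible here)
  ln(238) = 5.4722707
  n ln n = 238 * 5.4722707 = 1302.4004
  (1/2) ln(2 pi * 238) = (1/2) ln(1495.3981) = 3.6551
  1/(12*238) = 0.0004
  ln(238!) ~ 1302.4004 - 238 + 3.6551 + 0.0004 = 1068.0559
Convert to base 2: log2(238!) = 1068.0559 / ln 2 = 1068.0559 / 0.69314718 = 1540.8790
ceil(1540.8790) = 1541


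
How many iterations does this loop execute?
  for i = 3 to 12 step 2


The loop variable i takes values starting at 3 and increments by 2 each iteration.
Sequence: i = 3, 5, 7, 9, 11
The upper bound 12 is inclusive, so the count is floor((last - first) / step) + 1:
floor((12 - 3) / 2) + 1 = floor(9/2) + 1 = 4 + 1 = 5


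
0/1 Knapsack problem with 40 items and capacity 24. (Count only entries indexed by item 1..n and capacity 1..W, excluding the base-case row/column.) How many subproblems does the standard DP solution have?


The DP table is indexed by (item, capacity).
Rows: 40 items
Columns: 24 capacity values (1 to W)
Total subproblems = 40 * 24 = 960


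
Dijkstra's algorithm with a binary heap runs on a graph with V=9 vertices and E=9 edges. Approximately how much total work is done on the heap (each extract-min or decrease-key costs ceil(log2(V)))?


Dijkstra with a binary heap: each vertex is extracted once, each edge may relax once.
Each heap operation costs O(log V).
V + E = 9 + 9 = 18
ceil(log2(9)) = 4 (since 2^3 = 8 < 9 <= 16 = 2^4)
Total heap work = (V+E) * ceil(log2(V)) = 18 * 4 = 72


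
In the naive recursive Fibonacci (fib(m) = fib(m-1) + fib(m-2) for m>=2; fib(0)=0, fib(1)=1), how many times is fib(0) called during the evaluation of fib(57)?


Let N(m) = number of times fib(m) is called while evaluating fib(57).
N(57) = 1 (the initial call).
N(56) = 1 (only fib(57) calls it).
For 1 <= m <= 55: fib(m) is called by fib(m+1) and fib(m+2), so
  N(m) = N(m+1) + N(m+2).
fib(0) is called only by fib(2), so N(0) = N(2).
Walk down from m=57:
  N(57)=1, N(56)=1, N(55)=2, N(54)=3, N(53)=5, N(52)=8, N(51)=13, N(50)=21, N(49)=34, N(48)=55, N(47)=89, N(46)=144, N(45)=233, N(44)=377, N(43)=610, N(42)=987, N(41)=1597, N(40)=2584, N(39)=4181, N(38)=6765, N(37)=10946, N(36)=17711, N(35)=28657, N(34)=46368, N(33)=75025, N(32)=121393, N(31)=196418, N(30)=317811, N(29)=514229, N(28)=832040, N(27)=1346269, N(26)=2178309, N(25)=3524578, N(24)=5702887, N(23)=9227465, N(22)=14930352, N(21)=24157817, N(20)=39088169, N(19)=63245986, N(18)=102334155, N(17)=165580141, N(16)=267914296, N(15)=433494437, N(14)=701408733, N(13)=1134903170, N(12)=1836311903, N(11)=2971215073, N(10)=4807526976, N(9)=7778742049, N(8)=12586269025, N(7)=20365011074, N(6)=32951280099, N(5)=53316291173, N(4)=86267571272, N(3)=139583862445, N(2)=225851433717, N(1)=365435296162, N(0)=N(2)=225851433717
N(0) = 225851433717


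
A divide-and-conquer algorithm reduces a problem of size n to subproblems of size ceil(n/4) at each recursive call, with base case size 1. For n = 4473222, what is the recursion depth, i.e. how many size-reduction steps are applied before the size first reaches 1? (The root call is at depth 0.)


Each step divides the size by 4 (rounding up); after k steps the size is ceil(n/4^k), which equals 1 exactly when 4^k >= n.
So the depth is the smallest k with 4^k >= 4473222, i.e. ceil(log_4(4473222)).
4^11 = 4194304 < 4473222 <= 16777216 = 4^12
Recursion depth = 12


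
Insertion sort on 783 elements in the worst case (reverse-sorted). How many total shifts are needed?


In the worst case (reverse-sorted), each element shifts past all previous:
  Element 1: 1 shifts
  Element 2: 2 shifts
  Element 3: 3 shifts
  Element 4: 4 shifts
  Element 5: 5 shifts
  ...
  Element 782: 782 shifts
Total = 1 + 2 + ... + 782
= 783*(783-1)/2 = 306153


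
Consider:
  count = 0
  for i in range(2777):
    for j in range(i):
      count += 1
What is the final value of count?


For each i, the inner loop runs i times:
  i=0: inner runs 0 times
  i=1: inner runs 1 time
  i=2: inner runs 2 times
  i=3: inner runs 3 times
  i=4: inner runs 4 times
  i=5: inner runs 5 times
  i=6: inner runs 6 times
  i=7: inner runs 7 times
  ...
Total = 0 + 1 + 2 + ... + 2776 = 2777*(2777-1)/2 = 3854476


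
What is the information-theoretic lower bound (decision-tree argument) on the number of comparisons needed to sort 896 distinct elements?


A binary decision tree of height h has at most 2^h leaves and needs at least n! of them, so h >= ceil(log2(n!)).
896! is far too large to multiply out, so use Stirling's series:
  ln(n!) ~ n ln n - n + (1/2) ln(2 pi n) + 1/(12n)  (error below 1/(360 n^3), negligible here)
  ln(896) = 6.7979404
  n ln n = 896 * 6.7979404 = 6090.9546
  (1/2) ln(2 pi * 896) = (1/2) ln(5629.7340) = 4.3179
  1/(12*896) = 0.0001
  ln(896!) ~ 6090.9546 - 896 + 4.3179 + 0.0001 = 5199.2726
Convert to base 2: log2(896!) = 5199.2726 / ln 2 = 5199.2726 / 0.69314718 = 7500.9648
ceil(7500.9648) = 7501


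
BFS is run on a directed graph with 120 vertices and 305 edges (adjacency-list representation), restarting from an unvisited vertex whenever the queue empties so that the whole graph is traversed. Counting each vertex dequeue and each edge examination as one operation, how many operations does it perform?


A full BFS traversal dequeues each vertex exactly once and examines each directed edge exactly once.
V = 120 (vertex processing cost)
E = 305 (edge examination cost)
Total operations proportional to V + E = 120 + 305 = 425


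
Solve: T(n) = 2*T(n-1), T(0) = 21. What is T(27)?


Unrolling:
T(27) = 2*T(26) = 2^2*T(25) = ... = 2^27*T(0)
= 2^27 * 21
= 134217728 * 21 = 2818572288


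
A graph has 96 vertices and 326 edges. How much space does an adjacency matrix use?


Adjacency matrix: V x V grid of entries
Space = V^2 = 96^2 = 96 * 96 = 9216


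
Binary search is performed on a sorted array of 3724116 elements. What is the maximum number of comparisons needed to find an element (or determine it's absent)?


Binary search halves the search space each comparison:
  Step 1: search space = 3724116 -> 1862058
  Step 2: search space = 1862058 -> 931029
  Step 3: search space = 931029 -> 465514
  Step 4: search space = 465514 -> 232757
  Step 5: search space = 232757 -> 116378
  Step 6: search space = 116378 -> 58189
  Step 7: search space = 58189 -> 29094
  Step 8: search space = 29094 -> 14547
  Step 9: search space = 14547 -> 7273
  Step 10: search space = 7273 -> 3636
  Step 11: search space = 3636 -> 1818
  Step 12: search space = 1818 -> 909
  Step 13: search space = 909 -> 454
  Step 14: search space = 454 -> 227
  Step 15: search space = 227 -> 113
  Step 16: search space = 113 -> 56
  Step 17: search space = 56 -> 28
  Step 18: search space = 28 -> 14
  Step 19: search space = 14 -> 7
  Step 20: search space = 7 -> 3
  Step 21: search space = 3 -> 1
  Step 22: search space = 1 (final check)
Maximum comparisons = floor(log2(3724116)) + 1 = 21 + 1 = 22


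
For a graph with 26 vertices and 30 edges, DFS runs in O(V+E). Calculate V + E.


A full DFS traversal visits each vertex once and examines each edge once.
V = 26
E = 30
Sum = 26 + 30 = 56


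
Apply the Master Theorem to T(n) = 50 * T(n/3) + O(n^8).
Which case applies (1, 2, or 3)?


The Master Theorem: T(n) = a*T(n/b) + O(n^c)
  a = 50, b = 3, c = 8
log_b(a) = log_3(50) ~ 3.561
Compare b^c with a: 3^8 = 6561 > 50, so c > log_b(a).
Since c > log_b(a), Case 3 applies.
T(n) = O(n^8)
Master Theorem case = 3


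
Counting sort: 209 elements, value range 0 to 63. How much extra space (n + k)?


n = 209 (output array)
k = 64 (count array for 64 distinct values)
Extra space = 209 + 64 = 273


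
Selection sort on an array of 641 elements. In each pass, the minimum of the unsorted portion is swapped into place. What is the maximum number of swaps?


Selection sort performs one swap per pass:
  Pass 1: find min in positions 0 to 640, swap with position 0
  Pass 2: find min in positions 1 to 640, swap with position 1
  Pass 3: find min in positions 2 to 640, swap with position 2
  Pass 4: find min in positions 3 to 640, swap with position 3
  Pass 5: find min in positions 4 to 640, swap with position 4
  ... (635 more passes)
Total passes (and swaps) = n - 1 = 641 - 1 = 640


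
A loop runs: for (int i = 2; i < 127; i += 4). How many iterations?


Loop starts at i = 2, increments by 4, stops when i >= 127.
Number of iterations = ceil((127 - 2) / 4)
= ceil(125 / 4)
= 32


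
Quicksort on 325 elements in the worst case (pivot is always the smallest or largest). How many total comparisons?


In the worst case, each partition step picks the worst pivot:
  Partition 1: 324 comparisons (n-1 elements to compare)
  Partition 2: 323 comparisons
  Partition 3: 322 comparisons
  Partition 4: 321 comparisons
  Partition 5: 320 comparisons
  ...
  Last partition: 0 comparisons
Total = (n-1) + (n-2) + ... + 1 + 0 = n*(n-1)/2
= 325*324/2 = 52650


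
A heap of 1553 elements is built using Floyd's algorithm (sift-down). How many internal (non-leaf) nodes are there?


Leaf nodes occupy roughly half the array.
Sift-down is called for each internal node, starting from the last one.
Internal nodes = floor(n/2) = floor(1553/2) = 776


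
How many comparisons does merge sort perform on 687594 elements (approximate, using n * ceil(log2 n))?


Recursion depth: ceil(log2(687594)) = 20
Each recursion level merges n = 687594 elements
Total = 687594 * 20 = 13751880


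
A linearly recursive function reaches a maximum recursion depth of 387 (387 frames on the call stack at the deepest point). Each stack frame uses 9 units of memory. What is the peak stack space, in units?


Maximum recursion depth = 387 frames
Memory per frame = 9 units
Total stack space = depth * frame_size
= 387 * 9 = 3483


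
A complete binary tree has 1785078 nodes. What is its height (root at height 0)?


In a complete binary tree, level k holds nodes 2^k .. 2^(k+1)-1 (1-indexed).
Height = floor(log2(n)) = floor(log2(1785078)) = 20
Check: 2^20 = 1048576 <= 1785078 < 2097152 = 2^21


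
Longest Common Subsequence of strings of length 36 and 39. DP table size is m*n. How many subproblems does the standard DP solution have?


DP table indexed by positions in both strings.
First string: 36 positions
Second string: 39 positions
Total = 36 * 39 = 1404


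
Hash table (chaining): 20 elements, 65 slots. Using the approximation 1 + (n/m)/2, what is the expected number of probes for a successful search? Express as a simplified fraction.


Computing expected probes:
alpha = 20/65
= 1 + alpha/2
= 1 + 20/(2*65)
= (2*65 + 20) / (2*65)
= 150/130 = 15/13


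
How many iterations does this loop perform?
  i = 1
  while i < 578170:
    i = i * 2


The loop variable doubles each iteration:
i = 1 -> 2 -> 4 -> 8 -> 16 -> 32 -> 64 -> 128 -> 256 -> 512 -> 1024 -> 2048 -> 4096 -> 8192 -> 16384 -> 32768 -> 65536 -> 131072 -> 262144 -> 524288 -> 1048576 (stop, 1048576 >= 578170)
Number of doublings = ceil(log2(578170)) = 20


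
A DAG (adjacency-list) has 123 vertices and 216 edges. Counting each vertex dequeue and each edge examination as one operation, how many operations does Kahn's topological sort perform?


V = 123 (vertex processing)
E = 216 (edge processing)
V + E = 123 + 216 = 339


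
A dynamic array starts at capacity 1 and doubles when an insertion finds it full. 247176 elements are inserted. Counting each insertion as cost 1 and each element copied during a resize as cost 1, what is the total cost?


n = 247176
Insertion costs: 247176
Resizes copy 1, 2, 4, ... up to the largest power of 2 that is <= n-1 = 247175, i.e. 131072.
Copy costs = 1 + 2 + 4 + 8 + 16 + 32 + 64 + 128 + 256 + 512 + 1024 + 2048 + 4096 + 8192 + 16384 + 32768 + 65536 + 131072 = 262143
Total = 247176 + 262143 = 509319


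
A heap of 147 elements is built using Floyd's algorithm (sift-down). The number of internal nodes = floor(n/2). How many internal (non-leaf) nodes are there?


Leaf nodes occupy roughly half the array.
Sift-down is called for each internal node, starting from the last one.
Internal nodes = floor(n/2) = floor(147/2) = 73


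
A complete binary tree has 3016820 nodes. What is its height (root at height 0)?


In a complete binary tree, level k holds nodes 2^k .. 2^(k+1)-1 (1-indexed).
Height = floor(log2(n)) = floor(log2(3016820)) = 21
Check: 2^21 = 2097152 <= 3016820 < 4194304 = 2^22


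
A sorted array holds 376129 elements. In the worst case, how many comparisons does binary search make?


Halving sequence: 376129 -> 188064 -> 94032 -> 47016 -> 23508 -> 11754 -> 5877 -> 2938 -> 1469 -> 734 -> 367 -> 183 -> 91 -> 45 -> 22 -> 11 -> 5 -> 2 -> 1
Number of halvings = 18
Max comparisons = 18 + 1 = 19


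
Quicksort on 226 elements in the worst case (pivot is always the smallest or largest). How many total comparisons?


In the worst case, each partition step picks the worst pivot:
  Partition 1: 225 comparisons (n-1 elements to compare)
  Partition 2: 224 comparisons
  Partition 3: 223 comparisons
  Partition 4: 222 comparisons
  Partition 5: 221 comparisons
  ...
  Last partition: 0 comparisons
Total = (n-1) + (n-2) + ... + 1 + 0 = n*(n-1)/2
= 226*225/2 = 25425


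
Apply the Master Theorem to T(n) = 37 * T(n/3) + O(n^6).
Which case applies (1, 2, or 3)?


The Master Theorem: T(n) = a*T(n/b) + O(n^c)
  a = 37, b = 3, c = 6
log_b(a) = log_3(37) ~ 3.287
Compare b^c with a: 3^6 = 729 > 37, so c > log_b(a).
Since c > log_b(a), Case 3 applies.
T(n) = O(n^6)
Master Theorem case = 3


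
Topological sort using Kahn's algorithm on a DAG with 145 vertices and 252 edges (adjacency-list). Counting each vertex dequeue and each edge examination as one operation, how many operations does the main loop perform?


Kahn's algorithm:
  1. Compute in-degrees: O(V + E)
  2. Process queue: each vertex dequeued once (O(V))
     each edge examined once (O(E))
Total = V + E = 145 + 252 = 397


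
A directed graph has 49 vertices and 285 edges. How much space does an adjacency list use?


Adjacency list: one list head per vertex + one entry per edge
Vertex heads: 49
Edge entries: 285
Total = 49 + 285 = 334


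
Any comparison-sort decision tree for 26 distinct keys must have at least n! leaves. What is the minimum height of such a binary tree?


A binary decision tree of height h has at most 2^h leaves and needs at least n! of them, so h >= ceil(log2(n!)).
Compute 26! as a running product:
  x2 = 2, x3 = 6, x4 = 24, x5 = 120
  x6 = 720, x7 = 5040, x8 = 40320, x9 = 362880
  x10 = 3628800, x11 = 39916800, x12 = 479001600, x13 = 6227020800
  x14 = 87178291200, x15 = 1307674368000, x16 = 20922789888000, x17 = 355687428096000
  x18 = 6402373705728000, x19 = 121645100408832000, x20 = 2432902008176640000, x21 = 51090942171709440000
  x22 = 1124000727777607680000, x23 = 25852016738884976640000, x24 = 620448401733239439360000, x25 = 15511210043330985984000000
  x26 = 403291461126605635584000000
26! = 403291461126605635584000000
Bracket between powers of 2:
  2^88 = 309485009821345068724781056 < 403291461126605635584000000 <= 618970019642690137449562112 = 2^89
So ceil(log2(26!)) = 89


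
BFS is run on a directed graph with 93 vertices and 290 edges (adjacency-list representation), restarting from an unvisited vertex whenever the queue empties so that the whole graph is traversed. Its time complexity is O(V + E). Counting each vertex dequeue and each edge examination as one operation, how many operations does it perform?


A full BFS traversal dequeues each vertex exactly once and examines each directed edge exactly once.
V = 93 (vertex processing cost)
E = 290 (edge examination cost)
Total operations proportional to V + E = 93 + 290 = 383


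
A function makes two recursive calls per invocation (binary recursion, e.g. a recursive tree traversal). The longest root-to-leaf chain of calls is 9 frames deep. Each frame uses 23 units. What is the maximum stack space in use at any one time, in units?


Binary recursion: the two calls run one after the other, so only one root-to-leaf chain of frames is on the stack at a time.
Maximum depth (longest chain) = 9 frames
Each frame = 23 units
Max stack space = 9 * 23 = 207


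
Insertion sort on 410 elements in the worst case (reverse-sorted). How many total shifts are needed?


In the worst case (reverse-sorted), each element shifts past all previous:
  Element 1: 1 shifts
  Element 2: 2 shifts
  Element 3: 3 shifts
  Element 4: 4 shifts
  Element 5: 5 shifts
  ...
  Element 409: 409 shifts
Total = 1 + 2 + ... + 409
= 410*(410-1)/2 = 83845


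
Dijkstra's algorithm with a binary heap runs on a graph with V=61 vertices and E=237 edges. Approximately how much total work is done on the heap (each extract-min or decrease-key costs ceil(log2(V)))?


Dijkstra with a binary heap: each vertex is extracted once, each edge may relax once.
Each heap operation costs O(log V).
V + E = 61 + 237 = 298
ceil(log2(61)) = 6 (since 2^5 = 32 < 61 <= 64 = 2^6)
Total heap work = (V+E) * ceil(log2(V)) = 298 * 6 = 1788


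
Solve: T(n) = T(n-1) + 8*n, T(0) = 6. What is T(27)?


Expanding the recurrence:
T(27) = T(26) + 8*27
       = T(25) + 8*26 + 8*27
       ...
       = T(0) + 8*(1 + 2 + ... + 27)
       = 6 + 8 * 27*28/2
       = 6 + 8 * 378
       = 6 + 3024 = 3030


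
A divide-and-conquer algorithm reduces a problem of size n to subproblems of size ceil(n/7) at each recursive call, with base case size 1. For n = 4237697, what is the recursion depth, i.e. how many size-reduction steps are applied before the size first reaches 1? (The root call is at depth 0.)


Each step divides the size by 7 (rounding up); after k steps the size is ceil(n/7^k), which equals 1 exactly when 7^k >= n.
So the depth is the smallest k with 7^k >= 4237697, i.e. ceil(log_7(4237697)).
7^7 = 823543 < 4237697 <= 5764801 = 7^8
Recursion depth = 8
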